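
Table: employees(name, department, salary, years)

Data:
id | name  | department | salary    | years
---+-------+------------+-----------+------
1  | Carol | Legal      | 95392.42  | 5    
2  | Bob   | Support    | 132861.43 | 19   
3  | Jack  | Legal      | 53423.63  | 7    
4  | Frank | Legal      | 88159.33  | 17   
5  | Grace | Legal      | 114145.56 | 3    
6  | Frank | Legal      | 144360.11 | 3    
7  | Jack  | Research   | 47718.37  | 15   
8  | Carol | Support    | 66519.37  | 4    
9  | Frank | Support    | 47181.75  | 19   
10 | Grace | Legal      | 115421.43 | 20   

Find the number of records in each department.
SELECT department, COUNT(*) as count
FROM employees
GROUP BY department

Result:
  Legal: 6
  Research: 1
  Support: 3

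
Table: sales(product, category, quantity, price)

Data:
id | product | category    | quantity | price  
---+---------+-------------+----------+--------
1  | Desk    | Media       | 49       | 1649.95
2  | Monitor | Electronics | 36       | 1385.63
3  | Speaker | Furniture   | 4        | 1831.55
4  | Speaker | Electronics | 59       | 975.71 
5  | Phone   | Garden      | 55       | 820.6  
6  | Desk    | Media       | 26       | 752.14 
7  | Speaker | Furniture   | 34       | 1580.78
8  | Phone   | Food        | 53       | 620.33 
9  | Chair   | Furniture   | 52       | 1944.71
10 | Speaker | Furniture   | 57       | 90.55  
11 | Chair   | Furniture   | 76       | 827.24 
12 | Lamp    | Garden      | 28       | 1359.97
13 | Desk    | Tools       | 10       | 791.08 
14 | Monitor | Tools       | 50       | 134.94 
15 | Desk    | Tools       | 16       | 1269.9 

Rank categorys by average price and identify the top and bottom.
SELECT category, AVG(price)
FROM sales
GROUP BY category
ORDER BY AVG(price)

All groups:
  Food: 620.33
  Tools: 731.97
  Garden: 1090.29
  Electronics: 1180.67
  Media: 1201.05
  Furniture: 1254.97

Highest: Furniture (1254.97)
Lowest: Food (620.33)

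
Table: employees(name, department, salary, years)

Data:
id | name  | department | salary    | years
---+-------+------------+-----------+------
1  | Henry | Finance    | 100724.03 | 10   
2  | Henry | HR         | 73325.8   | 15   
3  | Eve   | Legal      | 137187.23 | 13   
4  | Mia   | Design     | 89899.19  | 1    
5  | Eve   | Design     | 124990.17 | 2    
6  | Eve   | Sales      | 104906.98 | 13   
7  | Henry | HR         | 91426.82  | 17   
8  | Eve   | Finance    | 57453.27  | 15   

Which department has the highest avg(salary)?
SELECT department, AVG(salary) as val
FROM employees
GROUP BY department
ORDER BY val DESC
LIMIT 1

Result: Legal with avg(salary) = 137187.23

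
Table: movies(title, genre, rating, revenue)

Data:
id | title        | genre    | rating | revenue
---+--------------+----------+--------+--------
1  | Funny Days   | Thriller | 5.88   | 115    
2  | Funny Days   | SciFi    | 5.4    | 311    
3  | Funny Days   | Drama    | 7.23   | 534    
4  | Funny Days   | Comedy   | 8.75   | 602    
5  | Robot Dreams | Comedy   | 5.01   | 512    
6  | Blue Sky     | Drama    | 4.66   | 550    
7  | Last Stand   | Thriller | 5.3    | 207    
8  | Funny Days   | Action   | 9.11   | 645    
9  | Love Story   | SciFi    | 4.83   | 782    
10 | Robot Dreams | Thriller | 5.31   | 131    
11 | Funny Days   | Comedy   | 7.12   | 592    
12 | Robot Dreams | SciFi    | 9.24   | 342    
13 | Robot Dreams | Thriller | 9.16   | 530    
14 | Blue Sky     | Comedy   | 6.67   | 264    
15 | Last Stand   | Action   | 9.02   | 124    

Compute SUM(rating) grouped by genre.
SELECT genre, SUM(rating) as result
FROM movies
GROUP BY genre

Result:
  Action: 18.13
  Comedy: 27.55
  Drama: 11.89
  SciFi: 19.47
  Thriller: 25.65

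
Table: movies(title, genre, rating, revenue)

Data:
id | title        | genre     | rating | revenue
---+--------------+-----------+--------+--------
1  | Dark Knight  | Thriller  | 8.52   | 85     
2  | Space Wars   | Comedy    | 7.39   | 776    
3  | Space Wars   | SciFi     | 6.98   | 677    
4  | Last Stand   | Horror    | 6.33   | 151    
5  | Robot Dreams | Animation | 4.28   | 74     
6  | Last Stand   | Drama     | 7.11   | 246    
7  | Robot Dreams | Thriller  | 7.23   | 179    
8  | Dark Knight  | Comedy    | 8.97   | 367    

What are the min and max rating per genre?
SELECT genre, MIN(rating), MAX(rating)
FROM movies
GROUP BY genre

Result:
  Animation: min=4.28, max=4.28
  Comedy: min=7.39, max=8.97
  Drama: min=7.11, max=7.11
  Horror: min=6.33, max=6.33
  SciFi: min=6.98, max=6.98
  Thriller: min=7.23, max=8.52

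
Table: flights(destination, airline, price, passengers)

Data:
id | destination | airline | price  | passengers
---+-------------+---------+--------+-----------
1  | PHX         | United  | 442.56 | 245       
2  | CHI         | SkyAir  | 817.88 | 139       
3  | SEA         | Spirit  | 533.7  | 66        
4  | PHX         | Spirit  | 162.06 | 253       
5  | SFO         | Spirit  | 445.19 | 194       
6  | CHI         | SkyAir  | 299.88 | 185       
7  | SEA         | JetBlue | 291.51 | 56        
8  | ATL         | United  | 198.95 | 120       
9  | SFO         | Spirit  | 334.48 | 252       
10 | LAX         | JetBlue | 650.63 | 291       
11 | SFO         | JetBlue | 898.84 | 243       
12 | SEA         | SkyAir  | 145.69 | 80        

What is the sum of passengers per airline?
SELECT airline, SUM(passengers) as result
FROM flights
GROUP BY airline

Result:
  JetBlue: 590
  SkyAir: 404
  Spirit: 765
  United: 365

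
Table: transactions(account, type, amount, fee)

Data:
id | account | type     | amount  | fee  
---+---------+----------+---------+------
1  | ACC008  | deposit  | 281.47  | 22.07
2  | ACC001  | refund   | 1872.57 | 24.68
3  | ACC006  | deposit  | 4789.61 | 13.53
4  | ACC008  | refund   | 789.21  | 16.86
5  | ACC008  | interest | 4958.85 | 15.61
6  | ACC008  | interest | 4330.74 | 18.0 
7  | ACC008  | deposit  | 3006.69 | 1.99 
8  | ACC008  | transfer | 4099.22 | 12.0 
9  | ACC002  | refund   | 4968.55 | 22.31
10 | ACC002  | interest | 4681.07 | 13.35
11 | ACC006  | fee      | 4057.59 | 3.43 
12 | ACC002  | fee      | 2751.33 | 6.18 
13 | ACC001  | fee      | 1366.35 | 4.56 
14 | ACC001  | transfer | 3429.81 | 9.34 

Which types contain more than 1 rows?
SELECT type, COUNT(*) as cnt
FROM transactions
GROUP BY type
HAVING COUNT(*) > 1

Result:
  deposit: 3
  fee: 3
  interest: 3
  refund: 3
  transfer: 2

Note: HAVING filters groups after aggregation, WHERE filters rows before.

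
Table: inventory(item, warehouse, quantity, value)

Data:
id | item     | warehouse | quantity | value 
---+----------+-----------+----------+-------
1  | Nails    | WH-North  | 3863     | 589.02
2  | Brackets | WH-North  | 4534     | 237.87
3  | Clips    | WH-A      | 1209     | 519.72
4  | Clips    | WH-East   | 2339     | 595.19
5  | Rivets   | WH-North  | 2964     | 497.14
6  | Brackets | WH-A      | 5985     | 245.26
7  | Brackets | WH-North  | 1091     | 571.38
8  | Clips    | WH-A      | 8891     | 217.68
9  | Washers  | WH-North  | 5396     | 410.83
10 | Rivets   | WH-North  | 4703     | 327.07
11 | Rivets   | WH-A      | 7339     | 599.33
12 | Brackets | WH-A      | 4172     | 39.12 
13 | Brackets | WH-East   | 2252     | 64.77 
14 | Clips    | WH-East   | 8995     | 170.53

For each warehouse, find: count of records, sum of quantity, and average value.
SELECT warehouse,
       COUNT(*) as cnt,
       SUM(quantity) as total_quantity,
       AVG(value) as avg_value
FROM inventory
GROUP BY warehouse

Result:
  WH-A: 5 records, 27596 total quantity, 324.22 avg value
  WH-East: 3 records, 13586 total quantity, 276.83 avg value
  WH-North: 6 records, 22551 total quantity, 438.89 avg value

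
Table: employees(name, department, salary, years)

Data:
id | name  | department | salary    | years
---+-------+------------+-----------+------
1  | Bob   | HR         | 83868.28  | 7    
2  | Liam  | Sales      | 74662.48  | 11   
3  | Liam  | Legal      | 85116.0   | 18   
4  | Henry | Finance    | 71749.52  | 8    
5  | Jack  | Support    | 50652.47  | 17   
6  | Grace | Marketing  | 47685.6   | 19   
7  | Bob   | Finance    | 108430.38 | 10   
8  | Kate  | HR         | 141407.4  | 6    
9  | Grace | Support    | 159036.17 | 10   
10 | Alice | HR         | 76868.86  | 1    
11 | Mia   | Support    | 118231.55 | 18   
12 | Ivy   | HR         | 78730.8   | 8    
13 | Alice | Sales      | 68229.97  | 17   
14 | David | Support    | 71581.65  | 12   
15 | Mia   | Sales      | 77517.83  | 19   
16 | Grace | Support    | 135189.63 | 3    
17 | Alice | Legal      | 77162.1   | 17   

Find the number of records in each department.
SELECT department, COUNT(*) as count
FROM employees
GROUP BY department

Result:
  Finance: 2
  HR: 4
  Legal: 2
  Marketing: 1
  Sales: 3
  Support: 5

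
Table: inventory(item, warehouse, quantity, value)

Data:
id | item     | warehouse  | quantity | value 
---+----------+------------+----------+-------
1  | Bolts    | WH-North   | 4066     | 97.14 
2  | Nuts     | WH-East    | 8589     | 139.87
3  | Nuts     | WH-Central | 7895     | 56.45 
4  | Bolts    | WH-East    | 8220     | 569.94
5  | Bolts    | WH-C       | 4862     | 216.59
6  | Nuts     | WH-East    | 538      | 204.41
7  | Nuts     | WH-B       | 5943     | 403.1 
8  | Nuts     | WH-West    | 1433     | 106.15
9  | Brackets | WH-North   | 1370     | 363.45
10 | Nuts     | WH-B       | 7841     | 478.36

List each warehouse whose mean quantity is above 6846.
SELECT warehouse, AVG(quantity)
FROM inventory
GROUP BY warehouse
HAVING AVG(quantity) > 6846

Result:
  WH-B: avg=6892.00
  WH-Central: avg=7895.00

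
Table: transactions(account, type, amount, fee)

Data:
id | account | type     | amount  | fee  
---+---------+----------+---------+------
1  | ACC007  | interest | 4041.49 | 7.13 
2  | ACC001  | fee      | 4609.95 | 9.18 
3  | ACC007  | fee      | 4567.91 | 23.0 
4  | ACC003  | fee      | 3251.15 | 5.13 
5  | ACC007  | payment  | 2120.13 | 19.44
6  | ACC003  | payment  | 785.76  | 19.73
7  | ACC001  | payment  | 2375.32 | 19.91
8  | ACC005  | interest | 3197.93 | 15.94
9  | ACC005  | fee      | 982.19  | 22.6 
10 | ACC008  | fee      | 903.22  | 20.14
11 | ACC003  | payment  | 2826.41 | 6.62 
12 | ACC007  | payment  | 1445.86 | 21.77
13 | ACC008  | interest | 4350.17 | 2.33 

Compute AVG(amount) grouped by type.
SELECT type, AVG(amount) as result
FROM transactions
GROUP BY type

Result:
  fee: 2862.88
  interest: 3863.20
  payment: 1910.70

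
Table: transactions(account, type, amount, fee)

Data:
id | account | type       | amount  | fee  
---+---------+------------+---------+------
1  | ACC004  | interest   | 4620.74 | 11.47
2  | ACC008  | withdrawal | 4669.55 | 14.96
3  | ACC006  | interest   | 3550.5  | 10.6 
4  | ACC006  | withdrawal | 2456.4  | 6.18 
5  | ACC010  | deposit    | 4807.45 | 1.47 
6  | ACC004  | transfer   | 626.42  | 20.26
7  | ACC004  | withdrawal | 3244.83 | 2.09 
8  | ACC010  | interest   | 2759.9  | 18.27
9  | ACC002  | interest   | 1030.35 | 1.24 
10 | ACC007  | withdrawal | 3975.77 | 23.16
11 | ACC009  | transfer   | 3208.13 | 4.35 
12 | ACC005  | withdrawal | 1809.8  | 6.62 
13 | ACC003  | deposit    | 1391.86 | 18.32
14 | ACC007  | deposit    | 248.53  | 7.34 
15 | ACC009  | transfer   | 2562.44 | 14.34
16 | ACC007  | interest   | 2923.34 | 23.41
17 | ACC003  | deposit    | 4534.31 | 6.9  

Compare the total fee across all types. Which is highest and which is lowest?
SELECT type, SUM(fee)
FROM transactions
GROUP BY type
ORDER BY SUM(fee)

All groups:
  deposit: 34.03
  transfer: 38.95
  withdrawal: 53.01
  interest: 64.99

Highest: interest (64.99)
Lowest: deposit (34.03)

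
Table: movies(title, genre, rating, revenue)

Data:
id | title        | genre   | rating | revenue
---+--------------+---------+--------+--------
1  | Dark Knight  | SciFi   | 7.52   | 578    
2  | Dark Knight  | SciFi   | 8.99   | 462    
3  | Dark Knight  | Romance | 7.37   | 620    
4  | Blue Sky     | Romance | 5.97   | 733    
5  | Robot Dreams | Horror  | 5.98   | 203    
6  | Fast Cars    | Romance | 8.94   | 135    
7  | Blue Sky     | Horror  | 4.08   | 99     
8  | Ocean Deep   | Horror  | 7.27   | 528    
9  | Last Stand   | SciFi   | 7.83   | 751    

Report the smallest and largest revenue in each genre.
SELECT genre, MIN(revenue), MAX(revenue)
FROM movies
GROUP BY genre

Result:
  Horror: min=99, max=528
  Romance: min=135, max=733
  SciFi: min=462, max=751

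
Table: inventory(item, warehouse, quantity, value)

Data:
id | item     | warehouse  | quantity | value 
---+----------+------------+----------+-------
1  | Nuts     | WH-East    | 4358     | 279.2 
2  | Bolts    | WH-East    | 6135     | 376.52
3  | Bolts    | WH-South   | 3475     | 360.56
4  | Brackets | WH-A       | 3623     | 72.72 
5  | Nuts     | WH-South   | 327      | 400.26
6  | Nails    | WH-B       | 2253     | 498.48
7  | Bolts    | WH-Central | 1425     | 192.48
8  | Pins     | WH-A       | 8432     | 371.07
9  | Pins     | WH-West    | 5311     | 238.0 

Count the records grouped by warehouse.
SELECT warehouse, COUNT(*) as count
FROM inventory
GROUP BY warehouse

Result:
  WH-A: 2
  WH-B: 1
  WH-Central: 1
  WH-East: 2
  WH-South: 2
  WH-West: 1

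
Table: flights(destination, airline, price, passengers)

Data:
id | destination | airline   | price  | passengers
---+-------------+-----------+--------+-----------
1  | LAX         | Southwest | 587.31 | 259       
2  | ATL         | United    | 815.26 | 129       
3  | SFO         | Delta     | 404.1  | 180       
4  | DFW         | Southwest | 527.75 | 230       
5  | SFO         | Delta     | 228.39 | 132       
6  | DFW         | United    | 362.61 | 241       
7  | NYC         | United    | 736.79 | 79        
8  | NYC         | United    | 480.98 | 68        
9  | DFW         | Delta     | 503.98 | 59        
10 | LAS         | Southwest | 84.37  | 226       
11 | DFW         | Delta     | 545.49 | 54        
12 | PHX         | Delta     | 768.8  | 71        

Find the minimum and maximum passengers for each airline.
SELECT airline, MIN(passengers), MAX(passengers)
FROM flights
GROUP BY airline

Result:
  Delta: min=54, max=180
  Southwest: min=226, max=259
  United: min=68, max=241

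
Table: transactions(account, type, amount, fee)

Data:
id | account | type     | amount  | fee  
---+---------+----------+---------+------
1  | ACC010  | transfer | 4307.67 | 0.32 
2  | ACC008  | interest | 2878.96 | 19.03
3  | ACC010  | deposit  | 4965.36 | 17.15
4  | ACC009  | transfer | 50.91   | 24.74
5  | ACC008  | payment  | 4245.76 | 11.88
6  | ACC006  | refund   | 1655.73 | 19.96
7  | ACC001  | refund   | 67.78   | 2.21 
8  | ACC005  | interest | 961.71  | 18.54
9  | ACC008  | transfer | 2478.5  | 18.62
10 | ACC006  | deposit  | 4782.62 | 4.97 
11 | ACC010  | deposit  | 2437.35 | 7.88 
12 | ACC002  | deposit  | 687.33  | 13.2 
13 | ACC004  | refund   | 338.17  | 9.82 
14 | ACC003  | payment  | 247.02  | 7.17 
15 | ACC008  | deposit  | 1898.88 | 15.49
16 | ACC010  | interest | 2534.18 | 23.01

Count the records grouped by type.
SELECT type, COUNT(*) as count
FROM transactions
GROUP BY type

Result:
  deposit: 5
  interest: 3
  payment: 2
  refund: 3
  transfer: 3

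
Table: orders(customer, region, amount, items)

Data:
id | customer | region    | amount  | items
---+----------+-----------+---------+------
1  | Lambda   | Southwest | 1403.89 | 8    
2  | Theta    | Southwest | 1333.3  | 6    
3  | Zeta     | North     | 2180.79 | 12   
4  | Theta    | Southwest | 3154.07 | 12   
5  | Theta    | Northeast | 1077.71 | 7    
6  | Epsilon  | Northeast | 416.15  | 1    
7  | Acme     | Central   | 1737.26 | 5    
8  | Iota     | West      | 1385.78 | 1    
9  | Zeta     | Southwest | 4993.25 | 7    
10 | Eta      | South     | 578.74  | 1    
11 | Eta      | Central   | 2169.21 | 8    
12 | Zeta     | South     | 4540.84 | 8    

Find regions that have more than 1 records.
SELECT region, COUNT(*) as cnt
FROM orders
GROUP BY region
HAVING COUNT(*) > 1

Result:
  Central: 2
  Northeast: 2
  South: 2
  Southwest: 4

Note: HAVING filters groups after aggregation, WHERE filters rows before.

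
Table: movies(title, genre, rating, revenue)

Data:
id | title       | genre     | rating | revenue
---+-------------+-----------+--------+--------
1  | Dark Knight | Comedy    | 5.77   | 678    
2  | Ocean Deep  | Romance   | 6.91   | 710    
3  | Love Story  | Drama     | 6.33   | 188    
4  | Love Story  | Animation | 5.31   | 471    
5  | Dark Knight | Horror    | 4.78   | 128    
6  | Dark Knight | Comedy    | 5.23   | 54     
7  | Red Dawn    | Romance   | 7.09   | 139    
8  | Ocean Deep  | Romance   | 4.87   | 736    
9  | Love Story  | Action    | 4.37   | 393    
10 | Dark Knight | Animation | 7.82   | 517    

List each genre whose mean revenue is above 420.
SELECT genre, AVG(revenue)
FROM movies
GROUP BY genre
HAVING AVG(revenue) > 420

Result:
  Animation: avg=494.00
  Romance: avg=528.33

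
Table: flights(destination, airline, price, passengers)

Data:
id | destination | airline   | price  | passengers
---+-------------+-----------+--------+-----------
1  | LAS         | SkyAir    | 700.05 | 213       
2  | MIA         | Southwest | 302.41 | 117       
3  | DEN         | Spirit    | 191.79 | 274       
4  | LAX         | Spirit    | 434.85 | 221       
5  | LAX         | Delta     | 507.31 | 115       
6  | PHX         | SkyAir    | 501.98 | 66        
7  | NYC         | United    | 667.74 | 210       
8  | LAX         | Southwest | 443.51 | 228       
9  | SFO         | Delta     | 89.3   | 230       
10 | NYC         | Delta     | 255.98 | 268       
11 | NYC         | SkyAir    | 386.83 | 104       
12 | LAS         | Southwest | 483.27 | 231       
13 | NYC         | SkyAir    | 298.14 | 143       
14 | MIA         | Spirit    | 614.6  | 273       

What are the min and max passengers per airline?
SELECT airline, MIN(passengers), MAX(passengers)
FROM flights
GROUP BY airline

Result:
  Delta: min=115, max=268
  SkyAir: min=66, max=213
  Southwest: min=117, max=231
  Spirit: min=221, max=274
  United: min=210, max=210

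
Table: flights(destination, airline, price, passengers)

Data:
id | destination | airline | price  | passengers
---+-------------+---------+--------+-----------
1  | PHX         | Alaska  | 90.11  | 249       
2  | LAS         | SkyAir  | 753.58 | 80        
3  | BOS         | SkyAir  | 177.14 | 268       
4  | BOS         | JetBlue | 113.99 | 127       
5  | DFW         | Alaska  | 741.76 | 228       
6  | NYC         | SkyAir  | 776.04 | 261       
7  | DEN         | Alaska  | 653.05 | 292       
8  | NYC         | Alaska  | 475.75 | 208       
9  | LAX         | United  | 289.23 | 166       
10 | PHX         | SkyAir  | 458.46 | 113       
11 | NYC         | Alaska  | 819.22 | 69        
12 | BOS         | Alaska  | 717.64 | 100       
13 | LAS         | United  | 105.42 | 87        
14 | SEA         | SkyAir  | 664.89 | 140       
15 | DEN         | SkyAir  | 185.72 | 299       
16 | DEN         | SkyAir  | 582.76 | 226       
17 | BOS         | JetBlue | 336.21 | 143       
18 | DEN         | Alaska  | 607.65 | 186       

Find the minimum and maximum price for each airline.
SELECT airline, MIN(price), MAX(price)
FROM flights
GROUP BY airline

Result:
  Alaska: min=90.11, max=819.22
  JetBlue: min=113.99, max=336.21
  SkyAir: min=177.14, max=776.04
  United: min=105.42, max=289.23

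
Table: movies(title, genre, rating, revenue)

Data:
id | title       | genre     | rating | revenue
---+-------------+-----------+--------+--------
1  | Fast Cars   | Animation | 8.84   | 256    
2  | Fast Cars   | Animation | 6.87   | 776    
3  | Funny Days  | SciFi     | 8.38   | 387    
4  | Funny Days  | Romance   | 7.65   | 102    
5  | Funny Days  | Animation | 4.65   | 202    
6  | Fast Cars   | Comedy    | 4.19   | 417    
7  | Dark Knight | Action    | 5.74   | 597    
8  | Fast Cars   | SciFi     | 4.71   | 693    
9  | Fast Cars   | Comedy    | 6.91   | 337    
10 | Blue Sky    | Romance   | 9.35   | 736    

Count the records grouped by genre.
SELECT genre, COUNT(*) as count
FROM movies
GROUP BY genre

Result:
  Action: 1
  Animation: 3
  Comedy: 2
  Romance: 2
  SciFi: 2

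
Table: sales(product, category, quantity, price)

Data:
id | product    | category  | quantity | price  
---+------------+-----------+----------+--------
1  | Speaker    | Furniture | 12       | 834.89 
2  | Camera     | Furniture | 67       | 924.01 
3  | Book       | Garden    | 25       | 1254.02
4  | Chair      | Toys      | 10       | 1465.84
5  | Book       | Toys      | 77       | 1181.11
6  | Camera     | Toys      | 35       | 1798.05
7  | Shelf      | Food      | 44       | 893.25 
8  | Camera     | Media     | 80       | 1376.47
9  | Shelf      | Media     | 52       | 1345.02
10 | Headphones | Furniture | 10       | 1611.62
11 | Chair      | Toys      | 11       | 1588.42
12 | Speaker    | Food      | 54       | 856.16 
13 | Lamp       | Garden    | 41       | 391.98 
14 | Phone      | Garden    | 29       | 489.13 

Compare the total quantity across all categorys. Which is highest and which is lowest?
SELECT category, SUM(quantity)
FROM sales
GROUP BY category
ORDER BY SUM(quantity)

All groups:
  Furniture: 89
  Garden: 95
  Food: 98
  Media: 132
  Toys: 133

Highest: Toys (133)
Lowest: Furniture (89)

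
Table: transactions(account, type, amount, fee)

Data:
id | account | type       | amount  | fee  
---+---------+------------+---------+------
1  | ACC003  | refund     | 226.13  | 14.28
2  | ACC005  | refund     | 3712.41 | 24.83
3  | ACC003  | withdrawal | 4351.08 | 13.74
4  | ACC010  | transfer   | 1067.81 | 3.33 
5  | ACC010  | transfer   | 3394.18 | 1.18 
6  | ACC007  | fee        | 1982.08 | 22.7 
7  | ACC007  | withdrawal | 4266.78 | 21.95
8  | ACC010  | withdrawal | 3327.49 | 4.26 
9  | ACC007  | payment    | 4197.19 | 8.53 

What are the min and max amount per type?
SELECT type, MIN(amount), MAX(amount)
FROM transactions
GROUP BY type

Result:
  fee: min=1982.08, max=1982.08
  payment: min=4197.19, max=4197.19
  refund: min=226.13, max=3712.41
  transfer: min=1067.81, max=3394.18
  withdrawal: min=3327.49, max=4351.08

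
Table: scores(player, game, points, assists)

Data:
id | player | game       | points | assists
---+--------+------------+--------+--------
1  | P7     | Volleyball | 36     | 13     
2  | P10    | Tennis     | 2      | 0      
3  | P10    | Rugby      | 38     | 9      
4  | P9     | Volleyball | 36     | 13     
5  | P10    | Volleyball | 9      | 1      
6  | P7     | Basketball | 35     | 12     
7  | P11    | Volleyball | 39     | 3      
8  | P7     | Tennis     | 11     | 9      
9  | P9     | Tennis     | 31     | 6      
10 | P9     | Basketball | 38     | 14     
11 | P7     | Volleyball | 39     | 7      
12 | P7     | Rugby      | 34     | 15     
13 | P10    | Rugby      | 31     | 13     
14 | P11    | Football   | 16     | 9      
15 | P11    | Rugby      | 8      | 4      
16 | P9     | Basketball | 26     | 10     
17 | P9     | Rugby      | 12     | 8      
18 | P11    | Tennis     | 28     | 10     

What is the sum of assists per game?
SELECT game, SUM(assists) as result
FROM scores
GROUP BY game

Result:
  Basketball: 36
  Football: 9
  Rugby: 49
  Tennis: 25
  Volleyball: 37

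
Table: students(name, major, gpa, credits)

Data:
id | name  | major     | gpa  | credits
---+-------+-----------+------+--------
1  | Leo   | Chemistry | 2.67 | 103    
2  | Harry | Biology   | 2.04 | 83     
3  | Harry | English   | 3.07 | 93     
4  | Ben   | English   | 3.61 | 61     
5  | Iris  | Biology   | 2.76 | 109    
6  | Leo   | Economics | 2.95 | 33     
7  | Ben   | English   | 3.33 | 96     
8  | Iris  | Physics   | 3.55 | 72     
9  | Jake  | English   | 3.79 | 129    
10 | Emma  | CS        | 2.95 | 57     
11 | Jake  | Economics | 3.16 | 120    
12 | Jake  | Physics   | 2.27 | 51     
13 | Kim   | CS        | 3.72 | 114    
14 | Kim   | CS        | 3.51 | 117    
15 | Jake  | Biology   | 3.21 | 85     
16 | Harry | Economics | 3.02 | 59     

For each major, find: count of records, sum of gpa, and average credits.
SELECT major,
       COUNT(*) as cnt,
       SUM(gpa) as total_gpa,
       AVG(credits) as avg_credits
FROM students
GROUP BY major

Result:
  Biology: 3 records, 8.01 total gpa, 92.33 avg credits
  CS: 3 records, 10.18 total gpa, 96.00 avg credits
  Chemistry: 1 records, 2.67 total gpa, 103.00 avg credits
  Economics: 3 records, 9.13 total gpa, 70.67 avg credits
  English: 4 records, 13.80 total gpa, 94.75 avg credits
  Physics: 2 records, 5.82 total gpa, 61.50 avg credits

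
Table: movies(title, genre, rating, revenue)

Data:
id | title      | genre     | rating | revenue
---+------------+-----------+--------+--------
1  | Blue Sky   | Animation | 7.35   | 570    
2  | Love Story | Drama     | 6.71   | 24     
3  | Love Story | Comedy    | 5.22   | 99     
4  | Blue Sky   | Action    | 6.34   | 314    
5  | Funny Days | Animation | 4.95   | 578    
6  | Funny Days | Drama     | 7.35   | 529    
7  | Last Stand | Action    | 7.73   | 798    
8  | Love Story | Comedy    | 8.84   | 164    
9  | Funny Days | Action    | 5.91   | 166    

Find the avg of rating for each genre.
SELECT genre, AVG(rating) as result
FROM movies
GROUP BY genre

Result:
  Action: 6.66
  Animation: 6.15
  Comedy: 7.03
  Drama: 7.03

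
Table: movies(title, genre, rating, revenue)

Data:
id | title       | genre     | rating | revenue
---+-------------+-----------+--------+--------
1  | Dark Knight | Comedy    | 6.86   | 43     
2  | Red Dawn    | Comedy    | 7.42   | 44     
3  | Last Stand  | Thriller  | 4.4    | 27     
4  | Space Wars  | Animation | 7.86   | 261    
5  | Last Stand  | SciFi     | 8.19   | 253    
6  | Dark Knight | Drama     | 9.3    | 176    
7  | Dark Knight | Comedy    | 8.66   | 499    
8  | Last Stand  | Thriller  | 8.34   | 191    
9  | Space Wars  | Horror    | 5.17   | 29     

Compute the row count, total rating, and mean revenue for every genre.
SELECT genre,
       COUNT(*) as cnt,
       SUM(rating) as total_rating,
       AVG(revenue) as avg_revenue
FROM movies
GROUP BY genre

Result:
  Animation: 1 records, 7.86 total rating, 261.00 avg revenue
  Comedy: 3 records, 22.94 total rating, 195.33 avg revenue
  Drama: 1 records, 9.30 total rating, 176.00 avg revenue
  Horror: 1 records, 5.17 total rating, 29.00 avg revenue
  SciFi: 1 records, 8.19 total rating, 253.00 avg revenue
  Thriller: 2 records, 12.74 total rating, 109.00 avg revenue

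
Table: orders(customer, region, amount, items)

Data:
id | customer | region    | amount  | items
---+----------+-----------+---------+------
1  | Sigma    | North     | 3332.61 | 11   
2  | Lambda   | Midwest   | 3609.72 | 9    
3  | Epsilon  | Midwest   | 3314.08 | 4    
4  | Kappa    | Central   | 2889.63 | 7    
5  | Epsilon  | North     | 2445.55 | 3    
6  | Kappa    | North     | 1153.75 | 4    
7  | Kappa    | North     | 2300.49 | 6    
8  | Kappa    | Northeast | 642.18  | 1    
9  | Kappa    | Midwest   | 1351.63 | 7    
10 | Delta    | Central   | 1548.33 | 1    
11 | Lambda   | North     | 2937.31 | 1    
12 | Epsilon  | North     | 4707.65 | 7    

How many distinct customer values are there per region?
SELECT region, COUNT(DISTINCT customer)
FROM orders
GROUP BY region

Result:
  Central: 2 distinct
  Midwest: 3 distinct
  North: 4 distinct
  Northeast: 1 distinct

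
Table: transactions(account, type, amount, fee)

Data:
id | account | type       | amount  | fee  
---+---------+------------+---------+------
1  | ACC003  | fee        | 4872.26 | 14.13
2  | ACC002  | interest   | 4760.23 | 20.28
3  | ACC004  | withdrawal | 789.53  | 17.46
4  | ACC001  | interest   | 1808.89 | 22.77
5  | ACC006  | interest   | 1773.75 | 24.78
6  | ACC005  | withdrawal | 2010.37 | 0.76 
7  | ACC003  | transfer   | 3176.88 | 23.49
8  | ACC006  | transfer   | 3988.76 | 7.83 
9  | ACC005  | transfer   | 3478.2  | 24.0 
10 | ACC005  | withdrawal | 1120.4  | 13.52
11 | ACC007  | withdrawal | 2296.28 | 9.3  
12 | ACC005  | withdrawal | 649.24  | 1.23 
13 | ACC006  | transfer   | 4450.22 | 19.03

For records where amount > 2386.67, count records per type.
SELECT type, COUNT(*)
FROM transactions
WHERE amount > 2386.67
GROUP BY type

Note: WHERE filters rows before grouping.

Result:
  fee: 1
  interest: 1
  transfer: 4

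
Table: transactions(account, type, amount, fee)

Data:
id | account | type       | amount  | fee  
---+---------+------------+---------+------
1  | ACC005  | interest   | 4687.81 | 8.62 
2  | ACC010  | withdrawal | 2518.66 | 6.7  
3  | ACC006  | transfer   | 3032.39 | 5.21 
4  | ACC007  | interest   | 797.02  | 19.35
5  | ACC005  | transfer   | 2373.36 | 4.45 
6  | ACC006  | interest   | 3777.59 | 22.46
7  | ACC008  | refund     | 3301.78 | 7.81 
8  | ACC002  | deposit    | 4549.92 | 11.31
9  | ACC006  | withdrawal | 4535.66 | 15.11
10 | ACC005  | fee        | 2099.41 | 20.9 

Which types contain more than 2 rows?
SELECT type, COUNT(*) as cnt
FROM transactions
GROUP BY type
HAVING COUNT(*) > 2

Result:
  interest: 3

Note: HAVING filters groups after aggregation, WHERE filters rows before.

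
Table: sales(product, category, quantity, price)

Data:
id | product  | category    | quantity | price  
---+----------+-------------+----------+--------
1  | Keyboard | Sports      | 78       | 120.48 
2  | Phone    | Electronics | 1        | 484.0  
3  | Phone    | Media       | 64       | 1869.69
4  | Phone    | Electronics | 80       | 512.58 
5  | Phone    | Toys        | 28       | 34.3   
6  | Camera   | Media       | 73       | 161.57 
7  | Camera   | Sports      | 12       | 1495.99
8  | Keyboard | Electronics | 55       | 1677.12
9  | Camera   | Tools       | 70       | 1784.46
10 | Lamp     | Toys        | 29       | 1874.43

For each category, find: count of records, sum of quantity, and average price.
SELECT category,
       COUNT(*) as cnt,
       SUM(quantity) as total_quantity,
       AVG(price) as avg_price
FROM sales
GROUP BY category

Result:
  Electronics: 3 records, 136 total quantity, 891.23 avg price
  Media: 2 records, 137 total quantity, 1015.63 avg price
  Sports: 2 records, 90 total quantity, 808.24 avg price
  Tools: 1 records, 70 total quantity, 1784.46 avg price
  Toys: 2 records, 57 total quantity, 954.37 avg price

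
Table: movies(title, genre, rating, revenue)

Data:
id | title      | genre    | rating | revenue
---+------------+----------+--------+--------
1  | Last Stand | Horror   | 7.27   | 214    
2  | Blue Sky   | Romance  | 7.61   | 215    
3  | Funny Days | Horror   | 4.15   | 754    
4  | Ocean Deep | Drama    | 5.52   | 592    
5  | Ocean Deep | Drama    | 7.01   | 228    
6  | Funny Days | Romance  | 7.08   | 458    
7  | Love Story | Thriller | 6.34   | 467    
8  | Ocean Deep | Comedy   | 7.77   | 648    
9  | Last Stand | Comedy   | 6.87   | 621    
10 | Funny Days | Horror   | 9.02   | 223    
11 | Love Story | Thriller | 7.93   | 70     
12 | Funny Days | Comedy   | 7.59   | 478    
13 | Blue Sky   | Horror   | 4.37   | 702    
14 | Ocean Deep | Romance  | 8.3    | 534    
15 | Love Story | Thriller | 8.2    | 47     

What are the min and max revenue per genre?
SELECT genre, MIN(revenue), MAX(revenue)
FROM movies
GROUP BY genre

Result:
  Comedy: min=478, max=648
  Drama: min=228, max=592
  Horror: min=214, max=754
  Romance: min=215, max=534
  Thriller: min=47, max=467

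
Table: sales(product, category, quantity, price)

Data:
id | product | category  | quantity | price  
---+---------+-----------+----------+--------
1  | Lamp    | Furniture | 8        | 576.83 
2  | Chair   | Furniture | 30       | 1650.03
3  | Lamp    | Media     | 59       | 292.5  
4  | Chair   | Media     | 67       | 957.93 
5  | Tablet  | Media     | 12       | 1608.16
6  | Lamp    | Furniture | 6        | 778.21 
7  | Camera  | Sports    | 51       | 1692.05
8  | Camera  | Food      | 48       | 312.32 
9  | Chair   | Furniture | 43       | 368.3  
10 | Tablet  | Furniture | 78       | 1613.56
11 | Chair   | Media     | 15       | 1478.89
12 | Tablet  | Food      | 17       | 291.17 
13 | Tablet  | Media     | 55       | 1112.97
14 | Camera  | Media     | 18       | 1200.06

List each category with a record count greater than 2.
SELECT category, COUNT(*) as cnt
FROM sales
GROUP BY category
HAVING COUNT(*) > 2

Result:
  Furniture: 5
  Media: 6

Note: HAVING filters groups after aggregation, WHERE filters rows before.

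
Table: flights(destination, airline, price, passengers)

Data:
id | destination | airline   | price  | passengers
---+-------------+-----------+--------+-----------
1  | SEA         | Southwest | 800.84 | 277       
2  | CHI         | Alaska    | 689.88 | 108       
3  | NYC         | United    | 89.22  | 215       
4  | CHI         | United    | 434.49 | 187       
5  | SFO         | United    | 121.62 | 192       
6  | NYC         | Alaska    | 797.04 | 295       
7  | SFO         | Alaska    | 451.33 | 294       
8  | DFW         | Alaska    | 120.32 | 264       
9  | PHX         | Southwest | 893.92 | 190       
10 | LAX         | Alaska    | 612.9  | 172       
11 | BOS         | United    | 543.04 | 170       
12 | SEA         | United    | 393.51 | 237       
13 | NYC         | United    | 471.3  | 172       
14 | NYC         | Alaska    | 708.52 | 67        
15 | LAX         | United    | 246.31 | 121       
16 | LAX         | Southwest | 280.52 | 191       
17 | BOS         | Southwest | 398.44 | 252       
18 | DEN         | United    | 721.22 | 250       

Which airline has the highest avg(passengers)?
SELECT airline, AVG(passengers) as val
FROM flights
GROUP BY airline
ORDER BY val DESC
LIMIT 1

Result: Southwest with avg(passengers) = 227.50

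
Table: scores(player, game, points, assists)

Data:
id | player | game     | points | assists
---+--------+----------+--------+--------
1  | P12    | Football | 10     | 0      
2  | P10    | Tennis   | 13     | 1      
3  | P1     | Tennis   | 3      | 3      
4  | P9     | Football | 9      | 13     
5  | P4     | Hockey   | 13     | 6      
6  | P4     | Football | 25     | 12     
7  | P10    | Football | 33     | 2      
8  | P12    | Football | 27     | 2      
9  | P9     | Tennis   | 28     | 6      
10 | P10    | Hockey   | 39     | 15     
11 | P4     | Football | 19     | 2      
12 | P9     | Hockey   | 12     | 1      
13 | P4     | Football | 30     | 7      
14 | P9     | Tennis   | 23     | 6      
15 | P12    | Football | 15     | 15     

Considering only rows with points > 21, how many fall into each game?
SELECT game, COUNT(*)
FROM scores
WHERE points > 21
GROUP BY game

Note: WHERE filters rows before grouping.

Result:
  Football: 4
  Hockey: 1
  Tennis: 2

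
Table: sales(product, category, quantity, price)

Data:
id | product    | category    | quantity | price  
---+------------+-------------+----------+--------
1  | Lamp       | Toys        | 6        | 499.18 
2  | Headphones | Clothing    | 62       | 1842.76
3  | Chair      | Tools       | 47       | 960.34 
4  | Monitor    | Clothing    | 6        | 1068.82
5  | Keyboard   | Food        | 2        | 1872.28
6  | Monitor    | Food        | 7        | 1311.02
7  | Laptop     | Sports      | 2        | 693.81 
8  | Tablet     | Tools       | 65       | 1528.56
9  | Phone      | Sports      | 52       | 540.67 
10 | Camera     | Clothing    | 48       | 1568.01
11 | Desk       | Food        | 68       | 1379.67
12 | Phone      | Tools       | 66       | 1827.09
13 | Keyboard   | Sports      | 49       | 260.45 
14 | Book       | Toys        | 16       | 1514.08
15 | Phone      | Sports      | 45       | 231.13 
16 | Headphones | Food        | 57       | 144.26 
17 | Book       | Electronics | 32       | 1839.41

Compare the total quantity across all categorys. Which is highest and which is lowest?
SELECT category, SUM(quantity)
FROM sales
GROUP BY category
ORDER BY SUM(quantity)

All groups:
  Toys: 22
  Electronics: 32
  Clothing: 116
  Food: 134
  Sports: 148
  Tools: 178

Highest: Tools (178)
Lowest: Toys (22)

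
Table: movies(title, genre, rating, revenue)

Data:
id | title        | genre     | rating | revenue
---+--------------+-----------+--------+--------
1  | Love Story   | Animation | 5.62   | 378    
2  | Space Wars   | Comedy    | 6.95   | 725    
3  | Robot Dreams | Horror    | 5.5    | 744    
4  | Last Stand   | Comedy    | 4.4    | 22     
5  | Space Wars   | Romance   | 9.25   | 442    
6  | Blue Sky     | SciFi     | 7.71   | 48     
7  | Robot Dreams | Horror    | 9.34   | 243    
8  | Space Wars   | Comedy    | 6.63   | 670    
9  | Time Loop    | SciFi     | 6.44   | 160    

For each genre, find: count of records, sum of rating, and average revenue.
SELECT genre,
       COUNT(*) as cnt,
       SUM(rating) as total_rating,
       AVG(revenue) as avg_revenue
FROM movies
GROUP BY genre

Result:
  Animation: 1 records, 5.62 total rating, 378.00 avg revenue
  Comedy: 3 records, 17.98 total rating, 472.33 avg revenue
  Horror: 2 records, 14.84 total rating, 493.50 avg revenue
  Romance: 1 records, 9.25 total rating, 442.00 avg revenue
  SciFi: 2 records, 14.15 total rating, 104.00 avg revenue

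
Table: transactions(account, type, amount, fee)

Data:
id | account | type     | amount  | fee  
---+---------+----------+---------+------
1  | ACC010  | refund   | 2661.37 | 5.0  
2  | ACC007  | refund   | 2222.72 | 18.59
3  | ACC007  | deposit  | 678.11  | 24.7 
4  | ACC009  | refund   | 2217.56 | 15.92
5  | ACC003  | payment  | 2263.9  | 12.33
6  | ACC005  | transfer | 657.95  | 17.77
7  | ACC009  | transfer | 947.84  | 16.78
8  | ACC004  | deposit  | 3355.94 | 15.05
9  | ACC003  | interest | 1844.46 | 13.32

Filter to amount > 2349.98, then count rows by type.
SELECT type, COUNT(*)
FROM transactions
WHERE amount > 2349.98
GROUP BY type

Note: WHERE filters rows before grouping.

Result:
  deposit: 1
  refund: 1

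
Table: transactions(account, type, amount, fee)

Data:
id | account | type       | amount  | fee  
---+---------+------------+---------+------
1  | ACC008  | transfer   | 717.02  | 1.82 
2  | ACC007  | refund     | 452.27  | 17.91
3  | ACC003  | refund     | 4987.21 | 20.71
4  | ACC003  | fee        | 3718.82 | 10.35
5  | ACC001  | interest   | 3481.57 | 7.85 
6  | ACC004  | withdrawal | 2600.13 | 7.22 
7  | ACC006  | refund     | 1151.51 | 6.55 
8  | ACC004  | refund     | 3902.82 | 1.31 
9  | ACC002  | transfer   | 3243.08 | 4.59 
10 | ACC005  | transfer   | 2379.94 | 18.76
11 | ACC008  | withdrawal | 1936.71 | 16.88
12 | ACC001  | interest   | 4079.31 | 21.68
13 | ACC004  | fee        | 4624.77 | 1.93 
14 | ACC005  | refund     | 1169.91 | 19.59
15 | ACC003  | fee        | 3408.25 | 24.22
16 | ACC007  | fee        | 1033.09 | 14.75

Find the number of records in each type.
SELECT type, COUNT(*) as count
FROM transactions
GROUP BY type

Result:
  fee: 4
  interest: 2
  refund: 5
  transfer: 3
  withdrawal: 2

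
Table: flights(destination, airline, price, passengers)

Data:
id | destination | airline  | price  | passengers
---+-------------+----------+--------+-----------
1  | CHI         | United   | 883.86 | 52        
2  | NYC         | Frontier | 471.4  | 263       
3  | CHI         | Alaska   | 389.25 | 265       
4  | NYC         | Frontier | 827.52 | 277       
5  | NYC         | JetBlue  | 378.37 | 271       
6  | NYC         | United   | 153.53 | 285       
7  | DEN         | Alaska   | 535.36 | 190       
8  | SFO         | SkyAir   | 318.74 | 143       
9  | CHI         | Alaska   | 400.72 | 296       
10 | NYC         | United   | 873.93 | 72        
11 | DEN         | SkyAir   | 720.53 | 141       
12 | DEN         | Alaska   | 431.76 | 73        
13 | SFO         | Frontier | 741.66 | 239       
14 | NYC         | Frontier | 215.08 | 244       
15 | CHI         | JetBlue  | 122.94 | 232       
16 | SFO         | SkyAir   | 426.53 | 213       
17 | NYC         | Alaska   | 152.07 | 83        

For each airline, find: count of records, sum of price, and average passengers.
SELECT airline,
       COUNT(*) as cnt,
       SUM(price) as total_price,
       AVG(passengers) as avg_passengers
FROM flights
GROUP BY airline

Result:
  Alaska: 5 records, 1909.16 total price, 181.40 avg passengers
  Frontier: 4 records, 2255.66 total price, 255.75 avg passengers
  JetBlue: 2 records, 501.31 total price, 251.50 avg passengers
  SkyAir: 3 records, 1465.80 total price, 165.67 avg passengers
  United: 3 records, 1911.32 total price, 136.33 avg passengers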